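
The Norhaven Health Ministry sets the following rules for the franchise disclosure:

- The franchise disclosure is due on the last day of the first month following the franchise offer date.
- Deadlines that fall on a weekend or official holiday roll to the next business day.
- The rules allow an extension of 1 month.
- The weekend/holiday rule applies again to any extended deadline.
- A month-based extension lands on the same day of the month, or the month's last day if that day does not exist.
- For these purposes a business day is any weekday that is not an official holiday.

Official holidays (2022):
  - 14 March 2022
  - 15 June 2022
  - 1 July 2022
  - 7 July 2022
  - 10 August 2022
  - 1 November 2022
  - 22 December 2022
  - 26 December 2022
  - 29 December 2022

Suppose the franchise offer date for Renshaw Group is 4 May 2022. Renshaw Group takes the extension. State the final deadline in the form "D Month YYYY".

The first month after 4 May 2022 is June 2022, whose last day is 30 June 2022.
30 June 2022 is a Thursday and not a listed holiday, so it stands.
Applying the 1 month extension: 1 month after 30 June 2022 is 30 July 2022.
30 July 2022 is a Saturday; the next business day is 1 August 2022 (Monday).
So the filing is due 1 August 2022.

1 August 2022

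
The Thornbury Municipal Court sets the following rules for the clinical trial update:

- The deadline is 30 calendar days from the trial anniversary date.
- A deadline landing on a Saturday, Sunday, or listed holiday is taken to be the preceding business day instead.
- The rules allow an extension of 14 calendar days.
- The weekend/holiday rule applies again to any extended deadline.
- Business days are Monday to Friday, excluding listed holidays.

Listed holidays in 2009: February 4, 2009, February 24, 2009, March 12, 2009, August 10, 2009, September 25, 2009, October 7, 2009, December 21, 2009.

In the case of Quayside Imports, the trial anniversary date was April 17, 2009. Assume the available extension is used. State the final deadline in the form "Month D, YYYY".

Adding 30 calendar days to April 17, 2009 gives May 17, 2009.
May 17, 2009 is a Sunday; the preceding business day is May 15, 2009 (Friday).
The 14-calendar-day extension moves the deadline from May 15, 2009 to May 29, 2009.
May 29, 2009 falls on a Friday, which is a business day, so no adjustment is needed.
So the filing is due May 29, 2009.

May 29, 2009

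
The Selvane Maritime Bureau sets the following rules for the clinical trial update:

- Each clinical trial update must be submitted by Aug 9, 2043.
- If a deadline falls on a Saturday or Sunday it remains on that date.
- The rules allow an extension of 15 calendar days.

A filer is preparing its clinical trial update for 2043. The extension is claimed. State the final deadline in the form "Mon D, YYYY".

The statutory due date is Aug 9, 2043.
Aug 9, 2043 falls on a Sunday. The rules make no weekend/holiday allowance, so it remains Aug 9, 2043.
Applying the 15-calendar-day extension: Aug 9, 2043 + 15 days = Aug 24, 2043.
Aug 24, 2043 falls on a Monday. The rules make no weekend/holiday allowance, so it remains Aug 24, 2043.
So the filing is due Aug 24, 2043.

Aug 24, 2043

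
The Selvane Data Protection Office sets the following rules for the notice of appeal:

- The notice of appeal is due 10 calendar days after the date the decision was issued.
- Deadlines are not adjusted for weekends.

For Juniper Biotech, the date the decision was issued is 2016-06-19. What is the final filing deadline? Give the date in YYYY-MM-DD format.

2016-06-29

10 calendar days after 2016-06-19 is 2016-06-29.
2016-06-29 is a Wednesday; no weekend or holiday adjustment applies.
So the filing is due 2016-06-29.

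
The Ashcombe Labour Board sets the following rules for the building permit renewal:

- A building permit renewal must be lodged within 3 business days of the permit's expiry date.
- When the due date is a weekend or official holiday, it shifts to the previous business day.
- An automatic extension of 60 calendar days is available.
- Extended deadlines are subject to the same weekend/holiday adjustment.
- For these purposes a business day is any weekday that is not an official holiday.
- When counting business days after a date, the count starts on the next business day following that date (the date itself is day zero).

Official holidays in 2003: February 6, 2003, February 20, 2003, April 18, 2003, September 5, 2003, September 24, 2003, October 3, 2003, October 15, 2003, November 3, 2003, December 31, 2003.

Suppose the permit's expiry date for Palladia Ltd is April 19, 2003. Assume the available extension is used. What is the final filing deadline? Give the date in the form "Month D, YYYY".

3 business days after April 19, 2003, excluding weekends and holidays, is April 23, 2003.
April 23, 2003 (Wednesday) is already a business day.
Applying the 60-calendar-day extension: April 23, 2003 + 60 days = June 22, 2003.
Because June 22, 2003 is a Sunday, the deadline becomes June 20, 2003 (Friday).
Deadline: June 20, 2003.

June 20, 2003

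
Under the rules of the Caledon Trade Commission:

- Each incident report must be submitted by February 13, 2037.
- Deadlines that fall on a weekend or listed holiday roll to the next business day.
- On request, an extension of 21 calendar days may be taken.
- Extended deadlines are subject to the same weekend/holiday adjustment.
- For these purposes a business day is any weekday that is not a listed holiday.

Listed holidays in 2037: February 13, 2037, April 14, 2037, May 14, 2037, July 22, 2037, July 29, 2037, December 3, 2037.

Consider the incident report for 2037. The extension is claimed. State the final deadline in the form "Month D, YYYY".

March 9, 2037

The statutory due date is February 13, 2037.
February 13, 2037 falls on a listed holiday. Rolling to the next business day gives February 16, 2037, a Monday.
With the 21-day extension, February 16, 2037 becomes March 9, 2037.
March 9, 2037 falls on a Monday, which is a business day, so no adjustment is needed.
Deadline: March 9, 2037.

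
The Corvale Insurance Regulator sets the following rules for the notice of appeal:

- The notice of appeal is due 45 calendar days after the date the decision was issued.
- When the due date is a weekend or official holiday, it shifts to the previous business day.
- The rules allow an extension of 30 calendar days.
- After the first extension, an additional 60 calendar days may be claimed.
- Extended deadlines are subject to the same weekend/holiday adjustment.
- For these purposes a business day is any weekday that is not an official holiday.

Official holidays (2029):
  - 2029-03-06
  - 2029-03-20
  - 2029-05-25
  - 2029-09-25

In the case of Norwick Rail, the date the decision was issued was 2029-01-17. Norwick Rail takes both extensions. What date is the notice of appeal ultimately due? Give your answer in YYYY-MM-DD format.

From 2029-01-17, 45 calendar days later is 2029-03-03.
2029-03-03 falls on a Saturday. Rolling to the preceding business day gives 2029-03-02, a Friday.
Applying the 30-calendar-day extension: 2029-03-02 + 30 days = 2029-04-01.
2029-04-01 is a Sunday, so it moves to the preceding business day, 2029-03-30 (Friday).
With the 60-day extension, 2029-03-30 becomes 2029-05-29.
Since 2029-05-29 is a Tuesday and not a holiday, the date is unchanged.
So the filing is due 2029-05-29.

2029-05-29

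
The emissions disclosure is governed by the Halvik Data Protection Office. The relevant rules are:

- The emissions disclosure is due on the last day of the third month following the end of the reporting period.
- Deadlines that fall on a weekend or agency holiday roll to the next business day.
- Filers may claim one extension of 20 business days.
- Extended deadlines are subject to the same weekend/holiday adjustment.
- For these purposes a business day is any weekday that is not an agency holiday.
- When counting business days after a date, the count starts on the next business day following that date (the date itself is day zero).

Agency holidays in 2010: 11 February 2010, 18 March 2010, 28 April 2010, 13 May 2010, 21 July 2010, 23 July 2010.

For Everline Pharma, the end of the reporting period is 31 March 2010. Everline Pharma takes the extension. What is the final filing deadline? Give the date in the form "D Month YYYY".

The third month after 31 March 2010 is June 2010, whose last day is 30 June 2010.
Since 30 June 2010 is a Wednesday and not a holiday, the date is unchanged.
The 20-business-day extension runs from 30 June 2010 to 30 July 2010.
30 July 2010 is a Friday and not a listed holiday, so it stands.
Deadline: 30 July 2010.

30 July 2010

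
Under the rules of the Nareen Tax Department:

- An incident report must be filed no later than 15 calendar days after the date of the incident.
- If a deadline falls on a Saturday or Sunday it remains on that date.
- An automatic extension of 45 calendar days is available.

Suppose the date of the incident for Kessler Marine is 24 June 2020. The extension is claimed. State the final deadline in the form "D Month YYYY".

15 calendar days after 24 June 2020 is 9 July 2020.
9 July 2020 is a Thursday; no weekend or holiday adjustment applies.
With the 45-day extension, 9 July 2020 becomes 23 August 2020.
23 August 2020 is a Sunday; no weekend or holiday adjustment applies.
So the filing is due 23 August 2020.

23 August 2020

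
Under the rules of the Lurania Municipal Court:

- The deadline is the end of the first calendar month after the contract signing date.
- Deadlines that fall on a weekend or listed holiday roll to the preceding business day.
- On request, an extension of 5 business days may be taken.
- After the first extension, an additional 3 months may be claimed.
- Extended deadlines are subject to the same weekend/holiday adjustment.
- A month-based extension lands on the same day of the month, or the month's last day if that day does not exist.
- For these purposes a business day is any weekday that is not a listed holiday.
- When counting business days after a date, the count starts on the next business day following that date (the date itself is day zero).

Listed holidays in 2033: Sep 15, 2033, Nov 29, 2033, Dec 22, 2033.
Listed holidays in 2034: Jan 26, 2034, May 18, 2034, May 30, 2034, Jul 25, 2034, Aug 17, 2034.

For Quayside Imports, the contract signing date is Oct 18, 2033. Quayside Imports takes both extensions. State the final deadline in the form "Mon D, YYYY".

Mar 7, 2034

1 month after Oct 18, 2033 is November 2033; that month ends on Nov 30, 2033.
Nov 30, 2033 (Wednesday) is already a business day.
Counting 5 further business days from Nov 30, 2033 reaches Dec 7, 2033.
Dec 7, 2033 is a Wednesday and not a listed holiday, so it stands.
Applying the 3 months extension: 3 months after Dec 7, 2033 is Mar 7, 2034.
Since Mar 7, 2034 is a Tuesday and not a holiday, the date is unchanged.
Deadline: Mar 7, 2034.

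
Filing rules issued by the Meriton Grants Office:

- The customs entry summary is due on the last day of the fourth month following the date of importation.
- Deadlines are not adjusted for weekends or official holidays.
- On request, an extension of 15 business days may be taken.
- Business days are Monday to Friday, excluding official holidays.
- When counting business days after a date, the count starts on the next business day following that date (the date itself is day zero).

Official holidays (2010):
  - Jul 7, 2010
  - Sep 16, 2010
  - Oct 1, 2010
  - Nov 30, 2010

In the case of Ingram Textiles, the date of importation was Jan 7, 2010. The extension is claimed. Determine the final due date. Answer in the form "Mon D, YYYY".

Jun 21, 2010

The fourth month after Jan 7, 2010 is May 2010, whose last day is May 31, 2010.
May 31, 2010 falls on a Monday. The rules make no weekend/holiday allowance, so it remains May 31, 2010.
The 15-business-day extension runs from May 31, 2010 to Jun 21, 2010.
No adjustment is made for weekends or holidays, so Jun 21, 2010 stands.
So the filing is due Jun 21, 2010.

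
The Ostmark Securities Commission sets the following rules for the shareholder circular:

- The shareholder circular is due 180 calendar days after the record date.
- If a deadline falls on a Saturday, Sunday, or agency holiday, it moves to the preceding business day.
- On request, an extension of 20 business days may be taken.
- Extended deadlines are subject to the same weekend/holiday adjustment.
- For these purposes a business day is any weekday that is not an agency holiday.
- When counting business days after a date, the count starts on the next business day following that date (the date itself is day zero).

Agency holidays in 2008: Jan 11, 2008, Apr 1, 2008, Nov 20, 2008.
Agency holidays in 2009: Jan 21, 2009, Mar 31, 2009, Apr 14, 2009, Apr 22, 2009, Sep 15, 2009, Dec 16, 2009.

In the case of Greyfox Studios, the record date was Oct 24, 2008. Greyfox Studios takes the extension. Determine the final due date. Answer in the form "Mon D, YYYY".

May 20, 2009

Trigger date Oct 24, 2008 + 180 calendar days = Apr 22, 2009.
Apr 22, 2009 is a listed holiday, so it moves to the preceding business day, Apr 21, 2009 (Tuesday).
The 20-business-day extension runs from Apr 21, 2009 to May 20, 2009.
May 20, 2009 falls on a Wednesday, which is a business day, so no adjustment is needed.
So the filing is due May 20, 2009.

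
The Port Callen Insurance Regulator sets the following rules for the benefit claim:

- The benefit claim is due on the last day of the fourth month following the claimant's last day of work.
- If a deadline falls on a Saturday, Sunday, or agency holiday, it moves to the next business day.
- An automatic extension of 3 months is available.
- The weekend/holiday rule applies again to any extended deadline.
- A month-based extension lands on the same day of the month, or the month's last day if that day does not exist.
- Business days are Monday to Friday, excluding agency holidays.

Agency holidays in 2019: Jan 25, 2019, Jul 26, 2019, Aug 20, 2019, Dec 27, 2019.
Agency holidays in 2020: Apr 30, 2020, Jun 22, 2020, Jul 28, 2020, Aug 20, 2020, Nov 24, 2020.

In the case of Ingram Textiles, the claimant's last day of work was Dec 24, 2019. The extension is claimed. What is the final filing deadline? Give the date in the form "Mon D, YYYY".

Aug 3, 2020

4 months after Dec 24, 2019 falls in April 2020; the last day of that month is Apr 30, 2020.
Apr 30, 2020 falls on a listed holiday. Rolling to the next business day gives May 1, 2020, a Friday.
Applying the 3 months extension: 3 months after May 1, 2020 is Aug 1, 2020.
Because Aug 1, 2020 is a Saturday, the deadline becomes Aug 3, 2020 (Monday).
The final due date is Aug 3, 2020.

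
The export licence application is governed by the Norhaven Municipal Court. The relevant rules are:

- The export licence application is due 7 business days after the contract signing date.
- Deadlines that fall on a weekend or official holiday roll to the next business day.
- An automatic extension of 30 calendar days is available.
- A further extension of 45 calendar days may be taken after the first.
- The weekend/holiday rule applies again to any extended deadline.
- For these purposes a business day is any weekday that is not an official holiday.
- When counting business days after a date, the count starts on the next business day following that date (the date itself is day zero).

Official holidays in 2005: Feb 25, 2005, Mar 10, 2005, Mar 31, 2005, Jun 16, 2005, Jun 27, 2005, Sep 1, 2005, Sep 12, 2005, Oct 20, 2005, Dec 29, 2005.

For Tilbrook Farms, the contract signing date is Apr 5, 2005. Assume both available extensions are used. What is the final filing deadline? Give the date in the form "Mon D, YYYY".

Starting the day after Apr 5, 2005 and counting 7 business days lands on Apr 14, 2005.
Since Apr 14, 2005 is a Thursday and not a holiday, the date is unchanged.
Add the 30 calendar-day extension to Apr 14, 2005: May 14, 2005.
May 14, 2005 is a Saturday; the next business day is May 16, 2005 (Monday).
Add the 45 calendar-day extension to May 16, 2005: Jun 30, 2005.
Jun 30, 2005 falls on a Thursday, which is a business day, so no adjustment is needed.
Deadline: Jun 30, 2005.

Jun 30, 2005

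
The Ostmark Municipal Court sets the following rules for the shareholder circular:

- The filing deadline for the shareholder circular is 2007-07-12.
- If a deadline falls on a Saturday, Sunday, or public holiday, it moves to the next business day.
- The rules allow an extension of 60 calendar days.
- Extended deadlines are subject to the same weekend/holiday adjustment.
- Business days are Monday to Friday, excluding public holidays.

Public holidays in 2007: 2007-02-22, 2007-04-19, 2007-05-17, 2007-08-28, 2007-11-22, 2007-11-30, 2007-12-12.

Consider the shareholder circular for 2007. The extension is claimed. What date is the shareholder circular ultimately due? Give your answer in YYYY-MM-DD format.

The statutory due date is 2007-07-12.
2007-07-12 is a Thursday and not a listed holiday, so it stands.
Applying the 60-calendar-day extension: 2007-07-12 + 60 days = 2007-09-10.
Since 2007-09-10 is a Monday and not a holiday, the date is unchanged.
Deadline: 2007-09-10.

2007-09-10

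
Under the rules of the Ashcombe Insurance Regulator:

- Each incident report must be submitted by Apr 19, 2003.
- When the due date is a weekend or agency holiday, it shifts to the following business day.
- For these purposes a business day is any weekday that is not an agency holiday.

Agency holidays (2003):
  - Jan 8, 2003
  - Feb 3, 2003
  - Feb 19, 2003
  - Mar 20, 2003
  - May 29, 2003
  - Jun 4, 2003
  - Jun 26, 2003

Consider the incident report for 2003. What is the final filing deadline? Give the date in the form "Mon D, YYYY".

Apr 21, 2003

The statutory due date is Apr 19, 2003.
Apr 19, 2003 is a Saturday, so it moves to the next business day, Apr 21, 2003 (Monday).
The final due date is Apr 21, 2003.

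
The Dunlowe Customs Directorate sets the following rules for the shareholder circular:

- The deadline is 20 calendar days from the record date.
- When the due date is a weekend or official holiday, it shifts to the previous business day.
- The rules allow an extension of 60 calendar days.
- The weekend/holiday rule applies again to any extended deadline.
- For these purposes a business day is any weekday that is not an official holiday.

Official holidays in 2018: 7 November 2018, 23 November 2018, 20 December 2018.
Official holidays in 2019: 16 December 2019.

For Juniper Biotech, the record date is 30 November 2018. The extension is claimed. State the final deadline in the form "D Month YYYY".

Trigger date 30 November 2018 + 20 calendar days = 20 December 2018.
Because 20 December 2018 is a listed holiday, the deadline becomes 19 December 2018 (Wednesday).
With the 60-day extension, 19 December 2018 becomes 17 February 2019.
Because 17 February 2019 is a Sunday, the deadline becomes 15 February 2019 (Friday).
Deadline: 15 February 2019.

15 February 2019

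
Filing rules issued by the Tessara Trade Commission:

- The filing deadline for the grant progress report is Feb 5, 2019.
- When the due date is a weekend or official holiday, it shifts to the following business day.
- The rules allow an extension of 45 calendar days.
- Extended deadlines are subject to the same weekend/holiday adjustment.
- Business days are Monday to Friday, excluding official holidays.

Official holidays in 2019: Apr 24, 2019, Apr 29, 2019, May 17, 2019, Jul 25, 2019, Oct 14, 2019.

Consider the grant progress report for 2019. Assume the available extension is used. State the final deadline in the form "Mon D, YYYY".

Start from the fixed due date, Feb 5, 2019.
Feb 5, 2019 is a Tuesday and not a listed holiday, so it stands.
With the 45-day extension, Feb 5, 2019 becomes Mar 22, 2019.
Since Mar 22, 2019 is a Friday and not a holiday, the date is unchanged.
The final due date is Mar 22, 2019.

Mar 22, 2019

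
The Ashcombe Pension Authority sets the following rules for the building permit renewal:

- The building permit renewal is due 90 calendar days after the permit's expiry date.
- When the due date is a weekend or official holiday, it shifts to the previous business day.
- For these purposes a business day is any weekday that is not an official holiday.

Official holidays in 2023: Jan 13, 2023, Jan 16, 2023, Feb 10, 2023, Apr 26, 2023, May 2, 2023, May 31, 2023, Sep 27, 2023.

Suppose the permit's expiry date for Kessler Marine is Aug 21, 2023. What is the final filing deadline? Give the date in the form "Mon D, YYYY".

Nov 17, 2023

Trigger date Aug 21, 2023 + 90 calendar days = Nov 19, 2023.
Nov 19, 2023 is a Sunday, so it moves to the preceding business day, Nov 17, 2023 (Friday).
The final due date is Nov 17, 2023.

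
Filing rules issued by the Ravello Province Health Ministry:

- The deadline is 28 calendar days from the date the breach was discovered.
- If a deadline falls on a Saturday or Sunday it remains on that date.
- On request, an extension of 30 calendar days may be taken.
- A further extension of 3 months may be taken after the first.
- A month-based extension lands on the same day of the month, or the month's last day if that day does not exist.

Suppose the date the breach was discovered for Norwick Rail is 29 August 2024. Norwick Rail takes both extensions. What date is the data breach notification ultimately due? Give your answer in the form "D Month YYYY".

From 29 August 2024, 28 calendar days later is 26 September 2024.
26 September 2024 is a Thursday; no weekend or holiday adjustment applies.
Applying the 30-calendar-day extension: 26 September 2024 + 30 days = 26 October 2024.
No adjustment is made for weekends or holidays, so 26 October 2024 stands.
The 3 months extension carries 26 October 2024 to 26 January 2025.
26 January 2025 falls on a Sunday. The rules make no weekend/holiday allowance, so it remains 26 January 2025.
Deadline: 26 January 2025.

26 January 2025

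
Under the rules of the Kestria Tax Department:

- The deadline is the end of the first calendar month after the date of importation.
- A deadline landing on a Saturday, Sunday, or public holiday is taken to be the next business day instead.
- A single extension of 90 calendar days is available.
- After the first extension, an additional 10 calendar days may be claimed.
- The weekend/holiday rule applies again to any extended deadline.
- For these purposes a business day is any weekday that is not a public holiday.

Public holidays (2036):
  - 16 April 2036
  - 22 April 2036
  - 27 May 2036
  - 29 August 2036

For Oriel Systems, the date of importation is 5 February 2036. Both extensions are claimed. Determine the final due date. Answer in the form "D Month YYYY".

1 month after 5 February 2036 is March 2036; that month ends on 31 March 2036.
Since 31 March 2036 is a Monday and not a holiday, the date is unchanged.
The 90-calendar-day extension moves the deadline from 31 March 2036 to 29 June 2036.
Because 29 June 2036 is a Sunday, the deadline becomes 30 June 2036 (Monday).
Applying the 10-calendar-day extension: 30 June 2036 + 10 days = 10 July 2036.
10 July 2036 is a Thursday and not a listed holiday, so it stands.
So the filing is due 10 July 2036.

10 July 2036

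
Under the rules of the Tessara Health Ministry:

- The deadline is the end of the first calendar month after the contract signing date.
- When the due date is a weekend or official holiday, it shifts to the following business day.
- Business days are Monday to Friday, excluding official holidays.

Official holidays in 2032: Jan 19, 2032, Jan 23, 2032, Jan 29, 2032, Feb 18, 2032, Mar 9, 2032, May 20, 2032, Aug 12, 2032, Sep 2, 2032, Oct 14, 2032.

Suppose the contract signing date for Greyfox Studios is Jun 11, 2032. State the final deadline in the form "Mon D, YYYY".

Aug 2, 2032

The first month after Jun 11, 2032 is July 2032, whose last day is Jul 31, 2032.
Jul 31, 2032 is a Saturday; the next business day is Aug 2, 2032 (Monday).
The final due date is Aug 2, 2032.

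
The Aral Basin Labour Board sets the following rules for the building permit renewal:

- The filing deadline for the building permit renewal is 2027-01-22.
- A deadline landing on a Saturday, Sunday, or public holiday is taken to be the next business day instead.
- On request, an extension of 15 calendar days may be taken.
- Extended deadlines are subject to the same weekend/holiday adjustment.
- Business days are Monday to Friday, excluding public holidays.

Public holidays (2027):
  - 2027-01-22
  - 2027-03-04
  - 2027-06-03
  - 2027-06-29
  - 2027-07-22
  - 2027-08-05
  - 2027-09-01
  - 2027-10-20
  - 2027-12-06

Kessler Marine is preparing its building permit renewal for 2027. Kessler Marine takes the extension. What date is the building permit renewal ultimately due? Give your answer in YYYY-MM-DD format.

The statutory due date is 2027-01-22.
2027-01-22 falls on a listed holiday. Rolling to the next business day gives 2027-01-25, a Monday.
Applying the 15-calendar-day extension: 2027-01-25 + 15 days = 2027-02-09.
2027-02-09 is a Tuesday and not a listed holiday, so it stands.
The final due date is 2027-02-09.

2027-02-09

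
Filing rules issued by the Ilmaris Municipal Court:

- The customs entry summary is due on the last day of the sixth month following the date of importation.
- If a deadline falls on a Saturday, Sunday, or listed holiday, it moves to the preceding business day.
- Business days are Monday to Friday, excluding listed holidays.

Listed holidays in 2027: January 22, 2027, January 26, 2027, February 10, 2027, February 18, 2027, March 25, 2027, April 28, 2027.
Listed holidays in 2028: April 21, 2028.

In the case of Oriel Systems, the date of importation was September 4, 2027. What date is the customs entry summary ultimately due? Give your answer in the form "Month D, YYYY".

6 months after September 4, 2027 falls in March 2028; the last day of that month is March 31, 2028.
March 31, 2028 is a Friday and not a listed holiday, so it stands.
So the filing is due March 31, 2028.

March 31, 2028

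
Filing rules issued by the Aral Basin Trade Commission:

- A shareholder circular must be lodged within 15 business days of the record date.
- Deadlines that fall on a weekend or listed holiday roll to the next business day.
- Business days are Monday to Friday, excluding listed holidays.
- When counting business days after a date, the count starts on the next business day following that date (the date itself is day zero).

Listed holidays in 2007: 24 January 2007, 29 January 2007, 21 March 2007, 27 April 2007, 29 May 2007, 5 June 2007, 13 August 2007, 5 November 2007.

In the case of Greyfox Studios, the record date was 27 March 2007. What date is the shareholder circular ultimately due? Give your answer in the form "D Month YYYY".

15 business days after 27 March 2007, excluding weekends and holidays, is 17 April 2007.
Since 17 April 2007 is a Tuesday and not a holiday, the date is unchanged.
Deadline: 17 April 2007.

17 April 2007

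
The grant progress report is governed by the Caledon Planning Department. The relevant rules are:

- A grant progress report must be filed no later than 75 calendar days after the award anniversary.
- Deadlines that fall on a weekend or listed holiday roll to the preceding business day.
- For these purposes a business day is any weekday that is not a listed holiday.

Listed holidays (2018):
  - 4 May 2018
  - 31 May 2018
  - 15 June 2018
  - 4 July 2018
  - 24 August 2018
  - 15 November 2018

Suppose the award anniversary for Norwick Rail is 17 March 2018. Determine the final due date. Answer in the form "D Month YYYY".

30 May 2018

Trigger date 17 March 2018 + 75 calendar days = 31 May 2018.
31 May 2018 falls on a listed holiday. Rolling to the preceding business day gives 30 May 2018, a Wednesday.
So the filing is due 30 May 2018.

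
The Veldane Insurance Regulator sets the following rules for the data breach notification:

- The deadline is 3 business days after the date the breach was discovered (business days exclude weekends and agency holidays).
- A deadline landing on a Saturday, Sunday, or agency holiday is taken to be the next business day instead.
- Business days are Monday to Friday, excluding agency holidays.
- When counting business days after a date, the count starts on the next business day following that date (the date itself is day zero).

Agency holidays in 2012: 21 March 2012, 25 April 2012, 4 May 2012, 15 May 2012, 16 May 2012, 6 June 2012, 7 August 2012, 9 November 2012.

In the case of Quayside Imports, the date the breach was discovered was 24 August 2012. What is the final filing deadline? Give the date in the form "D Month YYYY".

Counting 3 business days after 24 August 2012 (skipping weekends and listed holidays) reaches 29 August 2012.
Since 29 August 2012 is a Wednesday and not a holiday, the date is unchanged.
So the filing is due 29 August 2012.

29 August 2012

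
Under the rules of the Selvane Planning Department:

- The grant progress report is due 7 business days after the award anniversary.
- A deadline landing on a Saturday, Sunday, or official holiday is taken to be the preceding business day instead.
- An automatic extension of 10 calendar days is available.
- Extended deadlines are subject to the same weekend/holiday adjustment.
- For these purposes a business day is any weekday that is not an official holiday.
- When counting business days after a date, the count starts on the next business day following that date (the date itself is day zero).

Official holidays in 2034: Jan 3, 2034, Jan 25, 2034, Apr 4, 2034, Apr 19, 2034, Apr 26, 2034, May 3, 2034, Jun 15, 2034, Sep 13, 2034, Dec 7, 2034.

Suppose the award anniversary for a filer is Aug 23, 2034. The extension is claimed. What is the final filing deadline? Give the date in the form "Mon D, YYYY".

Sep 11, 2034

7 business days after Aug 23, 2034, excluding weekends and holidays, is Sep 1, 2034.
Sep 1, 2034 is a Friday and not a listed holiday, so it stands.
Applying the 10-calendar-day extension: Sep 1, 2034 + 10 days = Sep 11, 2034.
Sep 11, 2034 (Monday) is already a business day.
Final deadline: Sep 11, 2034.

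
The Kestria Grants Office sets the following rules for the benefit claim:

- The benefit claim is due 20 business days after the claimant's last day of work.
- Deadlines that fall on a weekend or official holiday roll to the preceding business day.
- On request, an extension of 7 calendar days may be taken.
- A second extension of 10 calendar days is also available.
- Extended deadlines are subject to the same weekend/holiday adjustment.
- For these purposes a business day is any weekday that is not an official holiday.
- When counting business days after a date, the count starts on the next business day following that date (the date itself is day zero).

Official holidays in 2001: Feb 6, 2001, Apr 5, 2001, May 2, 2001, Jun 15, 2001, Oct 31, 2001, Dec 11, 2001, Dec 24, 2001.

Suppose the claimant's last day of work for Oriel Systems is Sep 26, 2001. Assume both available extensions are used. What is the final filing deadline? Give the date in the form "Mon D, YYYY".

Counting 20 business days after Sep 26, 2001 (skipping weekends and listed holidays) reaches Oct 24, 2001.
Oct 24, 2001 is a Wednesday and not a listed holiday, so it stands.
Add the 7 calendar-day extension to Oct 24, 2001: Oct 31, 2001.
Oct 31, 2001 is a listed holiday; the preceding business day is Oct 30, 2001 (Tuesday).
Applying the 10-calendar-day extension: Oct 30, 2001 + 10 days = Nov 9, 2001.
Nov 9, 2001 falls on a Friday, which is a business day, so no adjustment is needed.
Deadline: Nov 9, 2001.

Nov 9, 2001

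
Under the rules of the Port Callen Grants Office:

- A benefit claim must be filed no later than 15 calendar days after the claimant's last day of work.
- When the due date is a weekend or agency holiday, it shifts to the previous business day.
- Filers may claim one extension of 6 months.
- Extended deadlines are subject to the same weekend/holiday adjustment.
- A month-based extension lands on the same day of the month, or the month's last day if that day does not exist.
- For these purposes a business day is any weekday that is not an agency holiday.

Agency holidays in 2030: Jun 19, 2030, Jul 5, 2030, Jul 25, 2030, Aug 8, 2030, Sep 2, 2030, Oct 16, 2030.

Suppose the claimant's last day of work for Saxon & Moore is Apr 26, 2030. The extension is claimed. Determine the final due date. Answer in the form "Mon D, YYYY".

From Apr 26, 2030, 15 calendar days later is May 11, 2030.
May 11, 2030 is a Saturday; the preceding business day is May 10, 2030 (Friday).
Add 6 months to May 10, 2030: Nov 10, 2030.
Nov 10, 2030 falls on a Sunday. Rolling to the preceding business day gives Nov 8, 2030, a Friday.
So the filing is due Nov 8, 2030.

Nov 8, 2030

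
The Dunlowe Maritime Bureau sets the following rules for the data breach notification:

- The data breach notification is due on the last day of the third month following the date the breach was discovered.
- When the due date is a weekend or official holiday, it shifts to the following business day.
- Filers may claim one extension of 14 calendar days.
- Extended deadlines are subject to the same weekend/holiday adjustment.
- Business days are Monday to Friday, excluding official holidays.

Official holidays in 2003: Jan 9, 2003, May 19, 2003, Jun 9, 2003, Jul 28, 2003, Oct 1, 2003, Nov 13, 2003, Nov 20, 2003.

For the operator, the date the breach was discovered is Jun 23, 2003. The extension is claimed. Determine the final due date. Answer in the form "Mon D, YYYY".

3 months after Jun 23, 2003 is September 2003; that month ends on Sep 30, 2003.
Sep 30, 2003 falls on a Tuesday, which is a business day, so no adjustment is needed.
With the 14-day extension, Sep 30, 2003 becomes Oct 14, 2003.
Oct 14, 2003 is a Tuesday and not a listed holiday, so it stands.
So the filing is due Oct 14, 2003.

Oct 14, 2003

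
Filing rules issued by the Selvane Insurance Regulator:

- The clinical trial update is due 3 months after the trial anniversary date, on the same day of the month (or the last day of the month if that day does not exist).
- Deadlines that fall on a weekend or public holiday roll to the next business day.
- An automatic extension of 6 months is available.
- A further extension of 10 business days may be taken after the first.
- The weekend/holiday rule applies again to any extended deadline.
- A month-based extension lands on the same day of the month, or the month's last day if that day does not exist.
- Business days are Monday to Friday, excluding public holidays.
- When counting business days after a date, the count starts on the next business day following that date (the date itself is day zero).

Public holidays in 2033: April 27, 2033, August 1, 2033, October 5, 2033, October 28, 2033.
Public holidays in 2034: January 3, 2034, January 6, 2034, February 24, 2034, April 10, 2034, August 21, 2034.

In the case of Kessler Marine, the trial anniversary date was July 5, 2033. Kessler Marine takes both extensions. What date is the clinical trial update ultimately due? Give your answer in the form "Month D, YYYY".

April 21, 2034

Moving 3 months forward from July 5, 2033 on the corresponding day gives October 5, 2033.
October 5, 2033 is a listed holiday, so it moves to the next business day, October 6, 2033 (Thursday).
Applying the 6 months extension: 6 months after October 6, 2033 is April 6, 2034.
April 6, 2034 (Thursday) is already a business day.
Counting 10 further business days from April 6, 2034 reaches April 21, 2034.
April 21, 2034 is a Friday and not a listed holiday, so it stands.
The final due date is April 21, 2034.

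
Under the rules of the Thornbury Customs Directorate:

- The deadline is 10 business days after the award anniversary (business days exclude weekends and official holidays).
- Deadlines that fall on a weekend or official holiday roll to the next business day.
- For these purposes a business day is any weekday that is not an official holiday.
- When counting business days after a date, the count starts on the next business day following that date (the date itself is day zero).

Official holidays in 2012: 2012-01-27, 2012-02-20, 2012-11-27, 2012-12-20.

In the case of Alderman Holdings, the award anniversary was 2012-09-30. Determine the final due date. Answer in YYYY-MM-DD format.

2012-10-12

Counting 10 business days after 2012-09-30 (skipping weekends and listed holidays) reaches 2012-10-12.
Since 2012-10-12 is a Friday and not a holiday, the date is unchanged.
So the filing is due 2012-10-12.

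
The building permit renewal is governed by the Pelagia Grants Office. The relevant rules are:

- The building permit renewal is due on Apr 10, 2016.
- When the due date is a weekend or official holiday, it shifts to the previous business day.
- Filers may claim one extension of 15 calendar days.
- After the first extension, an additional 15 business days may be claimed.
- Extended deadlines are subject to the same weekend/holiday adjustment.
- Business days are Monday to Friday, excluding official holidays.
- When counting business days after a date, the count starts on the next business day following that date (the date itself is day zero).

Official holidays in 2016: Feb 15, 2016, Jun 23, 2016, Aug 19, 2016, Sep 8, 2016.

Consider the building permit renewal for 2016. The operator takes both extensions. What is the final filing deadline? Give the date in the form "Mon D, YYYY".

The statutory due date is Apr 10, 2016.
Because Apr 10, 2016 is a Sunday, the deadline becomes Apr 8, 2016 (Friday).
With the 15-day extension, Apr 8, 2016 becomes Apr 23, 2016.
Apr 23, 2016 is a Saturday; the preceding business day is Apr 22, 2016 (Friday).
Applying the 15-business-day extension: 15 business days after Apr 22, 2016 is May 13, 2016.
May 13, 2016 is a Friday and not a listed holiday, so it stands.
The final due date is May 13, 2016.

May 13, 2016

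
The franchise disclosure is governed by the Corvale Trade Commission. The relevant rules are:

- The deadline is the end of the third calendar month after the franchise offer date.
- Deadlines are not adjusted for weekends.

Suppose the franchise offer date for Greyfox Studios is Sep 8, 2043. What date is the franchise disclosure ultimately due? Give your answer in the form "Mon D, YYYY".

Dec 31, 2043

3 months after Sep 8, 2043 is December 2043; that month ends on Dec 31, 2043.
No adjustment is made for weekends or holidays, so Dec 31, 2043 stands.
The final due date is Dec 31, 2043.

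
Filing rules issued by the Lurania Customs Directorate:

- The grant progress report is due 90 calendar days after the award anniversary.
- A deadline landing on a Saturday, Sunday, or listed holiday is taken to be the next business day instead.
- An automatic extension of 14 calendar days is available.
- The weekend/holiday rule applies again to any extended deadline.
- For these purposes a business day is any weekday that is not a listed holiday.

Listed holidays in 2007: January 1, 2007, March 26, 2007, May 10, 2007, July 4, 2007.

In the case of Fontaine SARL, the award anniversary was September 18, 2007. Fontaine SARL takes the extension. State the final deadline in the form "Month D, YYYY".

December 31, 2007

Trigger date September 18, 2007 + 90 calendar days = December 17, 2007.
December 17, 2007 falls on a Monday, which is a business day, so no adjustment is needed.
With the 14-day extension, December 17, 2007 becomes December 31, 2007.
Since December 31, 2007 is a Monday and not a holiday, the date is unchanged.
Final deadline: December 31, 2007.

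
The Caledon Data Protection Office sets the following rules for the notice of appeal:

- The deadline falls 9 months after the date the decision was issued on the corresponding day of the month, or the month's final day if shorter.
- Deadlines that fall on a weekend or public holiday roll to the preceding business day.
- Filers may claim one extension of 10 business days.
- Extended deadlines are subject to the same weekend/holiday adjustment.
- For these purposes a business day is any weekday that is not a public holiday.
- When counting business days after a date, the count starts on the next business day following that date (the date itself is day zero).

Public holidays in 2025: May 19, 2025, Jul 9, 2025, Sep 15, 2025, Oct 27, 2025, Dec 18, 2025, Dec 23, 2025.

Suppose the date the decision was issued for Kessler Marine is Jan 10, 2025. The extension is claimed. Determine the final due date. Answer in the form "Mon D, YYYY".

Oct 24, 2025

9 months from Jan 10, 2025 is Oct 10, 2025.
Oct 10, 2025 falls on a Friday, which is a business day, so no adjustment is needed.
Applying the 10-business-day extension: 10 business days after Oct 10, 2025 is Oct 24, 2025.
Oct 24, 2025 is a Friday and not a listed holiday, so it stands.
The final due date is Oct 24, 2025.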